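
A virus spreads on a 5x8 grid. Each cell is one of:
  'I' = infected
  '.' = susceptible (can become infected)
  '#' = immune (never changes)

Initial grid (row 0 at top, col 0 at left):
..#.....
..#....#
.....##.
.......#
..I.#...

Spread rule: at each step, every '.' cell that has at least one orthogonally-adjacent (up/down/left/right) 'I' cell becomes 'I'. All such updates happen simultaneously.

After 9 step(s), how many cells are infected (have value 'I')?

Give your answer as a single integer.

Answer: 32

Derivation:
Step 0 (initial): 1 infected
Step 1: +3 new -> 4 infected
Step 2: +4 new -> 8 infected
Step 3: +4 new -> 12 infected
Step 4: +5 new -> 17 infected
Step 5: +6 new -> 23 infected
Step 6: +4 new -> 27 infected
Step 7: +3 new -> 30 infected
Step 8: +1 new -> 31 infected
Step 9: +1 new -> 32 infected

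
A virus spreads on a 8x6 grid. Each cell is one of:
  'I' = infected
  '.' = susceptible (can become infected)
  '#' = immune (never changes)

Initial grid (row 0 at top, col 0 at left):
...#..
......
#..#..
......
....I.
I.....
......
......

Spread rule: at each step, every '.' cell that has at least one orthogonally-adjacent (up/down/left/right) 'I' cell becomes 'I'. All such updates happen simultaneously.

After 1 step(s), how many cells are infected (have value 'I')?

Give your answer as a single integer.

Step 0 (initial): 2 infected
Step 1: +7 new -> 9 infected

Answer: 9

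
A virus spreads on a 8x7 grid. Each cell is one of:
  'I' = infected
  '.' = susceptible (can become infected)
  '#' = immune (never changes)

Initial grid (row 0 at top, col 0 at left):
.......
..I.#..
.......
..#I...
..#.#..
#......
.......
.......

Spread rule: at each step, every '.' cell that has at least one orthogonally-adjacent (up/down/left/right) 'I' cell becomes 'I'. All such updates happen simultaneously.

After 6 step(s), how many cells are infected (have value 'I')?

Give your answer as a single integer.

Answer: 49

Derivation:
Step 0 (initial): 2 infected
Step 1: +7 new -> 9 infected
Step 2: +7 new -> 16 infected
Step 3: +10 new -> 26 infected
Step 4: +11 new -> 37 infected
Step 5: +8 new -> 45 infected
Step 6: +4 new -> 49 infected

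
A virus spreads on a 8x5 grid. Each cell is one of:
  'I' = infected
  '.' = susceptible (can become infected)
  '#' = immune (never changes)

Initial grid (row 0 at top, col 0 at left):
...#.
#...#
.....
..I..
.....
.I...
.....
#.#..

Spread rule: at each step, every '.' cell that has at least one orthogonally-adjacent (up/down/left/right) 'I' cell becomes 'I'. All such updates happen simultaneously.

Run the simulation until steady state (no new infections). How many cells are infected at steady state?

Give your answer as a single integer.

Step 0 (initial): 2 infected
Step 1: +8 new -> 10 infected
Step 2: +11 new -> 21 infected
Step 3: +8 new -> 29 infected
Step 4: +3 new -> 32 infected
Step 5: +2 new -> 34 infected
Step 6: +0 new -> 34 infected

Answer: 34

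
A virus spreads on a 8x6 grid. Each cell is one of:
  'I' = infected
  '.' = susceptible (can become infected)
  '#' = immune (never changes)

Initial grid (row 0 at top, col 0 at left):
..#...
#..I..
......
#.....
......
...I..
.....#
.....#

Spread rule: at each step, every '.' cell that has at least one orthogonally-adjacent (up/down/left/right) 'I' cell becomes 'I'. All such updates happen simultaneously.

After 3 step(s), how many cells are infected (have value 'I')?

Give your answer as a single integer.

Answer: 35

Derivation:
Step 0 (initial): 2 infected
Step 1: +8 new -> 10 infected
Step 2: +13 new -> 23 infected
Step 3: +12 new -> 35 infected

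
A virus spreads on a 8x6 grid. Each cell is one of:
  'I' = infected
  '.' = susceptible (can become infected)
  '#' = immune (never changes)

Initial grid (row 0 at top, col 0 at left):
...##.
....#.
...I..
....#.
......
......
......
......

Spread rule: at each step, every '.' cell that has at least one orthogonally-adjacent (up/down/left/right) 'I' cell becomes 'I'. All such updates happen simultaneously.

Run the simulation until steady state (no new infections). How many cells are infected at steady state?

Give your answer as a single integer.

Answer: 44

Derivation:
Step 0 (initial): 1 infected
Step 1: +4 new -> 5 infected
Step 2: +5 new -> 10 infected
Step 3: +9 new -> 19 infected
Step 4: +9 new -> 28 infected
Step 5: +7 new -> 35 infected
Step 6: +5 new -> 40 infected
Step 7: +3 new -> 43 infected
Step 8: +1 new -> 44 infected
Step 9: +0 new -> 44 infected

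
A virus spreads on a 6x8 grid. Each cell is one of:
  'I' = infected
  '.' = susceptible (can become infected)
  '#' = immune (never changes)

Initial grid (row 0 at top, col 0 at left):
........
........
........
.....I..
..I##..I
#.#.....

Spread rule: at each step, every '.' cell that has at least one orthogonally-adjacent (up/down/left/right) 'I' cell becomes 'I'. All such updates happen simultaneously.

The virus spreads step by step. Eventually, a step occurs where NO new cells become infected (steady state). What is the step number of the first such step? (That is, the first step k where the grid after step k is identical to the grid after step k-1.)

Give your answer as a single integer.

Step 0 (initial): 3 infected
Step 1: +9 new -> 12 infected
Step 2: +11 new -> 23 infected
Step 3: +9 new -> 32 infected
Step 4: +8 new -> 40 infected
Step 5: +3 new -> 43 infected
Step 6: +1 new -> 44 infected
Step 7: +0 new -> 44 infected

Answer: 7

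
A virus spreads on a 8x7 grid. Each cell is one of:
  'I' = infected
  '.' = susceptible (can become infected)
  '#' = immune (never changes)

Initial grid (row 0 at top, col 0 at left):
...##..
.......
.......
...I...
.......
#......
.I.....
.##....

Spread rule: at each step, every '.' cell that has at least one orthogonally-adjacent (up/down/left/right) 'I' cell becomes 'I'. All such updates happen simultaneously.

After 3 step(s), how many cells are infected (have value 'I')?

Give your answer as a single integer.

Answer: 32

Derivation:
Step 0 (initial): 2 infected
Step 1: +7 new -> 9 infected
Step 2: +12 new -> 21 infected
Step 3: +11 new -> 32 infected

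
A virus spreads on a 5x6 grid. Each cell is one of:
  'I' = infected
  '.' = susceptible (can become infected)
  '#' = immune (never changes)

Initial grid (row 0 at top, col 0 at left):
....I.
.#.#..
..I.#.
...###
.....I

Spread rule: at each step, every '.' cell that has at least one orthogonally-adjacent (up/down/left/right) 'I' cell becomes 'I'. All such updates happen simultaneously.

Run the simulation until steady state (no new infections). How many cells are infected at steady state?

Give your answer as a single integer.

Answer: 24

Derivation:
Step 0 (initial): 3 infected
Step 1: +8 new -> 11 infected
Step 2: +6 new -> 17 infected
Step 3: +5 new -> 22 infected
Step 4: +2 new -> 24 infected
Step 5: +0 new -> 24 infected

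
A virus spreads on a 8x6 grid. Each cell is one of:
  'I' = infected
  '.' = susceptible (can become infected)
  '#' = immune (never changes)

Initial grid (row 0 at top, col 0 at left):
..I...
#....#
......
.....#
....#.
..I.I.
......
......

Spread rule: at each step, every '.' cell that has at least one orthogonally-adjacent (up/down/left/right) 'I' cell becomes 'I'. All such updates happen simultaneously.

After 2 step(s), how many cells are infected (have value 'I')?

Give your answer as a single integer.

Answer: 27

Derivation:
Step 0 (initial): 3 infected
Step 1: +9 new -> 12 infected
Step 2: +15 new -> 27 infected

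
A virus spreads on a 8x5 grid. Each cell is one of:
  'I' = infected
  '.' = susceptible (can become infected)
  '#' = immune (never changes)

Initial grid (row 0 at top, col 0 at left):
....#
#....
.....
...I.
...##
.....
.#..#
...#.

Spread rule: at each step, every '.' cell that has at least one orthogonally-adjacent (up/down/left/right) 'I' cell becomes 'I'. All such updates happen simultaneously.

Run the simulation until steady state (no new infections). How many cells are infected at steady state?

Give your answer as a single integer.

Step 0 (initial): 1 infected
Step 1: +3 new -> 4 infected
Step 2: +5 new -> 9 infected
Step 3: +7 new -> 16 infected
Step 4: +7 new -> 23 infected
Step 5: +5 new -> 28 infected
Step 6: +3 new -> 31 infected
Step 7: +1 new -> 32 infected
Step 8: +0 new -> 32 infected

Answer: 32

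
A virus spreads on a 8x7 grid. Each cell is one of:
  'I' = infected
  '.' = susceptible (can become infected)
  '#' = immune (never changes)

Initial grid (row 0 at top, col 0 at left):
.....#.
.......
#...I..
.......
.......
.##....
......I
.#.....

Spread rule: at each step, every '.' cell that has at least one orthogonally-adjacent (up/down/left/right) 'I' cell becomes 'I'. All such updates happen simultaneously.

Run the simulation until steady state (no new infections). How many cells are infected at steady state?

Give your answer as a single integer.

Answer: 51

Derivation:
Step 0 (initial): 2 infected
Step 1: +7 new -> 9 infected
Step 2: +12 new -> 21 infected
Step 3: +11 new -> 32 infected
Step 4: +8 new -> 40 infected
Step 5: +6 new -> 46 infected
Step 6: +3 new -> 49 infected
Step 7: +2 new -> 51 infected
Step 8: +0 new -> 51 infected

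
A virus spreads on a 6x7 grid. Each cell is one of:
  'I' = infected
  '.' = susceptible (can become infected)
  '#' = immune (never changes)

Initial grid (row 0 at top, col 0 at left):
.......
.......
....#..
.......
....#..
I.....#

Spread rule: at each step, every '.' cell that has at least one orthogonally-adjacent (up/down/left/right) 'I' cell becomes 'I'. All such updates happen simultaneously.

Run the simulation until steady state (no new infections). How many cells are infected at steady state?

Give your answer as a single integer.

Answer: 39

Derivation:
Step 0 (initial): 1 infected
Step 1: +2 new -> 3 infected
Step 2: +3 new -> 6 infected
Step 3: +4 new -> 10 infected
Step 4: +5 new -> 15 infected
Step 5: +5 new -> 20 infected
Step 6: +5 new -> 25 infected
Step 7: +4 new -> 29 infected
Step 8: +4 new -> 33 infected
Step 9: +3 new -> 36 infected
Step 10: +2 new -> 38 infected
Step 11: +1 new -> 39 infected
Step 12: +0 new -> 39 infected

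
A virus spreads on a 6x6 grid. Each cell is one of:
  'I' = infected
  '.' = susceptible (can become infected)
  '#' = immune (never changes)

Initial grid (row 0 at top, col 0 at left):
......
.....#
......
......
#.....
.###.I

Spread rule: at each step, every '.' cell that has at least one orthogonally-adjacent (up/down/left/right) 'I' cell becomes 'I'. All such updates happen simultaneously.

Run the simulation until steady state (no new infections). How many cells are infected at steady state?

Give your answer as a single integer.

Answer: 30

Derivation:
Step 0 (initial): 1 infected
Step 1: +2 new -> 3 infected
Step 2: +2 new -> 5 infected
Step 3: +3 new -> 8 infected
Step 4: +3 new -> 11 infected
Step 5: +4 new -> 15 infected
Step 6: +4 new -> 19 infected
Step 7: +5 new -> 24 infected
Step 8: +3 new -> 27 infected
Step 9: +2 new -> 29 infected
Step 10: +1 new -> 30 infected
Step 11: +0 new -> 30 infected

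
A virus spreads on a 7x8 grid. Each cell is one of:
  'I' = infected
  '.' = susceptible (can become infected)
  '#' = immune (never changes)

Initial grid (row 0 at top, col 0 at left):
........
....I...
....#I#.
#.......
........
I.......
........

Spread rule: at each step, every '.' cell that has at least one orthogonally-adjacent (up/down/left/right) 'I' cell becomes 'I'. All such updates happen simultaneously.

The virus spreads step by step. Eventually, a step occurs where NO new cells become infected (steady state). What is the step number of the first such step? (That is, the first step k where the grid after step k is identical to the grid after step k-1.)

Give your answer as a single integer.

Step 0 (initial): 3 infected
Step 1: +7 new -> 10 infected
Step 2: +11 new -> 21 infected
Step 3: +14 new -> 35 infected
Step 4: +12 new -> 47 infected
Step 5: +5 new -> 52 infected
Step 6: +1 new -> 53 infected
Step 7: +0 new -> 53 infected

Answer: 7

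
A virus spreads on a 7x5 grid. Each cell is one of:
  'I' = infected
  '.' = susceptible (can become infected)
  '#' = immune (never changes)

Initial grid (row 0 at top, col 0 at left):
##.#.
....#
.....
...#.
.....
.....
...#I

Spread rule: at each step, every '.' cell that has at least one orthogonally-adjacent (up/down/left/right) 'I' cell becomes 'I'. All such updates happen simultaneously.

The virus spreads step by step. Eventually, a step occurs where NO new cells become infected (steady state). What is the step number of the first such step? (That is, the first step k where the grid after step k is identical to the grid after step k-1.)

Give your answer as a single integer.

Step 0 (initial): 1 infected
Step 1: +1 new -> 2 infected
Step 2: +2 new -> 4 infected
Step 3: +3 new -> 7 infected
Step 4: +4 new -> 11 infected
Step 5: +5 new -> 16 infected
Step 6: +5 new -> 21 infected
Step 7: +3 new -> 24 infected
Step 8: +3 new -> 27 infected
Step 9: +1 new -> 28 infected
Step 10: +0 new -> 28 infected

Answer: 10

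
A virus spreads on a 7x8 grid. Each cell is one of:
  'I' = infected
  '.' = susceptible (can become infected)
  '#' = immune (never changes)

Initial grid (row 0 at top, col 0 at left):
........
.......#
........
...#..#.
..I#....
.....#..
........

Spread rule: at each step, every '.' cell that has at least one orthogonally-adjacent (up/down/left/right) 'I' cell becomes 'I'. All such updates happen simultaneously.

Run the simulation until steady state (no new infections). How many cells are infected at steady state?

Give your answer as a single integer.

Answer: 51

Derivation:
Step 0 (initial): 1 infected
Step 1: +3 new -> 4 infected
Step 2: +6 new -> 10 infected
Step 3: +8 new -> 18 infected
Step 4: +8 new -> 26 infected
Step 5: +8 new -> 34 infected
Step 6: +7 new -> 41 infected
Step 7: +6 new -> 47 infected
Step 8: +3 new -> 50 infected
Step 9: +1 new -> 51 infected
Step 10: +0 new -> 51 infected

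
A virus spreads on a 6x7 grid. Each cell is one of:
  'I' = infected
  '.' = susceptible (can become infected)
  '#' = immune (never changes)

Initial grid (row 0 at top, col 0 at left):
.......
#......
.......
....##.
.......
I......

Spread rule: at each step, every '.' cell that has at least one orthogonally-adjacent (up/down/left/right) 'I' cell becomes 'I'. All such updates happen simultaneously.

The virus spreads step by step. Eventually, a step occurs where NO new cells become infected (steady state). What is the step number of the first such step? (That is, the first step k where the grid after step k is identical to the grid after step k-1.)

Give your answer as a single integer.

Answer: 12

Derivation:
Step 0 (initial): 1 infected
Step 1: +2 new -> 3 infected
Step 2: +3 new -> 6 infected
Step 3: +4 new -> 10 infected
Step 4: +4 new -> 14 infected
Step 5: +5 new -> 19 infected
Step 6: +5 new -> 24 infected
Step 7: +5 new -> 29 infected
Step 8: +4 new -> 33 infected
Step 9: +3 new -> 36 infected
Step 10: +2 new -> 38 infected
Step 11: +1 new -> 39 infected
Step 12: +0 new -> 39 infected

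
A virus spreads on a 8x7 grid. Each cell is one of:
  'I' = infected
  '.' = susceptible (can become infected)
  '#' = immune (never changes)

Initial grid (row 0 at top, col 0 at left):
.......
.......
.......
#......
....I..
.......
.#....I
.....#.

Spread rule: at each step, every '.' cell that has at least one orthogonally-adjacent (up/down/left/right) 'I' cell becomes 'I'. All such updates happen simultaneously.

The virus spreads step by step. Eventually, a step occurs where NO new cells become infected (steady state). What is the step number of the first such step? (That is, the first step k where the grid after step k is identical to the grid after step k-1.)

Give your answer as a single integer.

Step 0 (initial): 2 infected
Step 1: +7 new -> 9 infected
Step 2: +8 new -> 17 infected
Step 3: +9 new -> 26 infected
Step 4: +10 new -> 36 infected
Step 5: +7 new -> 43 infected
Step 6: +6 new -> 49 infected
Step 7: +3 new -> 52 infected
Step 8: +1 new -> 53 infected
Step 9: +0 new -> 53 infected

Answer: 9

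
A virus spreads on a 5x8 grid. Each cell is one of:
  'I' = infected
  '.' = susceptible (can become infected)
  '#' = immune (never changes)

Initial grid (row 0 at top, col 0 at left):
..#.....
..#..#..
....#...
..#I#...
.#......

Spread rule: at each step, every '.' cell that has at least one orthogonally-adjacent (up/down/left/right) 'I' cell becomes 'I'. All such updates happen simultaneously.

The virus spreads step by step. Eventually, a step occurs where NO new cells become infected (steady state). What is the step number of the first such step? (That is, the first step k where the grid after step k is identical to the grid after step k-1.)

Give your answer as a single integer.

Step 0 (initial): 1 infected
Step 1: +2 new -> 3 infected
Step 2: +4 new -> 7 infected
Step 3: +4 new -> 11 infected
Step 4: +6 new -> 17 infected
Step 5: +7 new -> 24 infected
Step 6: +5 new -> 29 infected
Step 7: +3 new -> 32 infected
Step 8: +1 new -> 33 infected
Step 9: +0 new -> 33 infected

Answer: 9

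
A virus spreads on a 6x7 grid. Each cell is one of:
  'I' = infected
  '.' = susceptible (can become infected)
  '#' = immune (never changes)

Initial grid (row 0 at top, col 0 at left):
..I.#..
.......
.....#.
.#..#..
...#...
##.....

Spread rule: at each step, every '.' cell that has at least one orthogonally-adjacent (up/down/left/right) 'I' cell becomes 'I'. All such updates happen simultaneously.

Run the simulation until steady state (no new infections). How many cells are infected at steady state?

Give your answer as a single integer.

Answer: 35

Derivation:
Step 0 (initial): 1 infected
Step 1: +3 new -> 4 infected
Step 2: +4 new -> 8 infected
Step 3: +5 new -> 13 infected
Step 4: +5 new -> 18 infected
Step 5: +5 new -> 23 infected
Step 6: +4 new -> 27 infected
Step 7: +2 new -> 29 infected
Step 8: +4 new -> 33 infected
Step 9: +2 new -> 35 infected
Step 10: +0 new -> 35 infected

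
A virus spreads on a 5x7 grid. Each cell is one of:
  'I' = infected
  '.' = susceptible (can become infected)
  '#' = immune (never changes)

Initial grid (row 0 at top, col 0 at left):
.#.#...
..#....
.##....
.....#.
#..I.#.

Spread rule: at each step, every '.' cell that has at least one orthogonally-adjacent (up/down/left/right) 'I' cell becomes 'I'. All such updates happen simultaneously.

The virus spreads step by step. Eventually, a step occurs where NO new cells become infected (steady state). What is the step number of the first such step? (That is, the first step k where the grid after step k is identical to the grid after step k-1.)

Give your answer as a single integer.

Answer: 8

Derivation:
Step 0 (initial): 1 infected
Step 1: +3 new -> 4 infected
Step 2: +4 new -> 8 infected
Step 3: +3 new -> 11 infected
Step 4: +3 new -> 14 infected
Step 5: +4 new -> 18 infected
Step 6: +4 new -> 22 infected
Step 7: +4 new -> 26 infected
Step 8: +0 new -> 26 infected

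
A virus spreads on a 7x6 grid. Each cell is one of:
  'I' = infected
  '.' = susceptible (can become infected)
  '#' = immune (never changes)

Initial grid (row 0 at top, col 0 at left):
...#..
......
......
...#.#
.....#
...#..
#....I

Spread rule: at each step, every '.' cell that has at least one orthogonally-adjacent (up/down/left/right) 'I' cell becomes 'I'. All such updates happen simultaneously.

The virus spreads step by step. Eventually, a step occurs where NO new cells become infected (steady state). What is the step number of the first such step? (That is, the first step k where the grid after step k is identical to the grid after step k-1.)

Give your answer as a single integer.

Answer: 12

Derivation:
Step 0 (initial): 1 infected
Step 1: +2 new -> 3 infected
Step 2: +2 new -> 5 infected
Step 3: +2 new -> 7 infected
Step 4: +4 new -> 11 infected
Step 5: +3 new -> 14 infected
Step 6: +6 new -> 20 infected
Step 7: +6 new -> 26 infected
Step 8: +4 new -> 30 infected
Step 9: +3 new -> 33 infected
Step 10: +2 new -> 35 infected
Step 11: +1 new -> 36 infected
Step 12: +0 new -> 36 infected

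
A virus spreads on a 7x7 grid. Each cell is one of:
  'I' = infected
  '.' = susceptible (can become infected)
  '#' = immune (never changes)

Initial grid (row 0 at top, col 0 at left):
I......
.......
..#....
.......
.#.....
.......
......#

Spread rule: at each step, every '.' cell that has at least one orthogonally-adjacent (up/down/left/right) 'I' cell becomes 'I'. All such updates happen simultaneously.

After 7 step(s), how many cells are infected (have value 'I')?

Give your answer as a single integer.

Answer: 32

Derivation:
Step 0 (initial): 1 infected
Step 1: +2 new -> 3 infected
Step 2: +3 new -> 6 infected
Step 3: +4 new -> 10 infected
Step 4: +4 new -> 14 infected
Step 5: +5 new -> 19 infected
Step 6: +7 new -> 26 infected
Step 7: +6 new -> 32 infected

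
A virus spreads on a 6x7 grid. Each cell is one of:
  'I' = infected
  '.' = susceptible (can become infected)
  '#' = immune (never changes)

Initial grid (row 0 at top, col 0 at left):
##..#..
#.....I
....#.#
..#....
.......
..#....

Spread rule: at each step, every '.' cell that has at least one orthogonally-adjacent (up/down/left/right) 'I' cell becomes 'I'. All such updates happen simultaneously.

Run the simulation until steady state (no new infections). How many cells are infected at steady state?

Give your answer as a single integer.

Answer: 34

Derivation:
Step 0 (initial): 1 infected
Step 1: +2 new -> 3 infected
Step 2: +3 new -> 6 infected
Step 3: +2 new -> 8 infected
Step 4: +6 new -> 14 infected
Step 5: +7 new -> 21 infected
Step 6: +4 new -> 25 infected
Step 7: +4 new -> 29 infected
Step 8: +2 new -> 31 infected
Step 9: +2 new -> 33 infected
Step 10: +1 new -> 34 infected
Step 11: +0 new -> 34 infected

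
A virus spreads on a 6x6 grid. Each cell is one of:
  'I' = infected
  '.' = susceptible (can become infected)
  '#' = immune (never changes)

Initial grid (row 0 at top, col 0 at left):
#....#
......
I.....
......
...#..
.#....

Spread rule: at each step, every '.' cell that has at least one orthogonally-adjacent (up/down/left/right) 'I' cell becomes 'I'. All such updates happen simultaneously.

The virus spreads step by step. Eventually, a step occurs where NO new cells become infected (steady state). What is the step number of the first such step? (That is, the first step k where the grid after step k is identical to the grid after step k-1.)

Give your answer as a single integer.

Step 0 (initial): 1 infected
Step 1: +3 new -> 4 infected
Step 2: +4 new -> 8 infected
Step 3: +6 new -> 14 infected
Step 4: +5 new -> 19 infected
Step 5: +5 new -> 24 infected
Step 6: +5 new -> 29 infected
Step 7: +2 new -> 31 infected
Step 8: +1 new -> 32 infected
Step 9: +0 new -> 32 infected

Answer: 9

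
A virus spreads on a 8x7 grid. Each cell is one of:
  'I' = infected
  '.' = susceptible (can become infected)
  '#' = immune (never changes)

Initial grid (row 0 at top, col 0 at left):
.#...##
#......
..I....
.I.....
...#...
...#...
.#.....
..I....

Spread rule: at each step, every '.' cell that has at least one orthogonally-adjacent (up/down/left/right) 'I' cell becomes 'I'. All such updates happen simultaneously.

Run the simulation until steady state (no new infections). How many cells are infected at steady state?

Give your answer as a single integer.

Answer: 48

Derivation:
Step 0 (initial): 3 infected
Step 1: +9 new -> 12 infected
Step 2: +13 new -> 25 infected
Step 3: +8 new -> 33 infected
Step 4: +8 new -> 41 infected
Step 5: +5 new -> 46 infected
Step 6: +2 new -> 48 infected
Step 7: +0 new -> 48 infected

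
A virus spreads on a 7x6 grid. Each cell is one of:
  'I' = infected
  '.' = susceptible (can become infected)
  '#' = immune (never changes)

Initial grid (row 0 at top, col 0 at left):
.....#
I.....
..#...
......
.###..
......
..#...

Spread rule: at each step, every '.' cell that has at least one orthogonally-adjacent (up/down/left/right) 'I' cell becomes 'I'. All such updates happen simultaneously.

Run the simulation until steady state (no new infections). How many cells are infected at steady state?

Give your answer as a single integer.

Step 0 (initial): 1 infected
Step 1: +3 new -> 4 infected
Step 2: +4 new -> 8 infected
Step 3: +4 new -> 12 infected
Step 4: +5 new -> 17 infected
Step 5: +6 new -> 23 infected
Step 6: +4 new -> 27 infected
Step 7: +3 new -> 30 infected
Step 8: +3 new -> 33 infected
Step 9: +2 new -> 35 infected
Step 10: +1 new -> 36 infected
Step 11: +0 new -> 36 infected

Answer: 36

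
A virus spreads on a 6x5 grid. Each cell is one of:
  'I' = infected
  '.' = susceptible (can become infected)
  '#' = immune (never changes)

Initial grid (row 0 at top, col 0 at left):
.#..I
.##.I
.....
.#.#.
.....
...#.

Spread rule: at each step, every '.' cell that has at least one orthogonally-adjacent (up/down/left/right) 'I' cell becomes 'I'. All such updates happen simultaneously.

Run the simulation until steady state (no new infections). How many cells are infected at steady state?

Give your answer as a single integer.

Step 0 (initial): 2 infected
Step 1: +3 new -> 5 infected
Step 2: +3 new -> 8 infected
Step 3: +2 new -> 10 infected
Step 4: +4 new -> 14 infected
Step 5: +2 new -> 16 infected
Step 6: +4 new -> 20 infected
Step 7: +3 new -> 23 infected
Step 8: +1 new -> 24 infected
Step 9: +0 new -> 24 infected

Answer: 24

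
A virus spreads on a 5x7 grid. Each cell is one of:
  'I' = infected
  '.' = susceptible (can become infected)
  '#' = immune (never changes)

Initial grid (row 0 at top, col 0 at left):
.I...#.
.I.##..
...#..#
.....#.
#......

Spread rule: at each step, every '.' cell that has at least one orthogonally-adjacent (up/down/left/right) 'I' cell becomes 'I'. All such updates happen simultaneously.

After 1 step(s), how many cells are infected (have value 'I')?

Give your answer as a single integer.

Step 0 (initial): 2 infected
Step 1: +5 new -> 7 infected

Answer: 7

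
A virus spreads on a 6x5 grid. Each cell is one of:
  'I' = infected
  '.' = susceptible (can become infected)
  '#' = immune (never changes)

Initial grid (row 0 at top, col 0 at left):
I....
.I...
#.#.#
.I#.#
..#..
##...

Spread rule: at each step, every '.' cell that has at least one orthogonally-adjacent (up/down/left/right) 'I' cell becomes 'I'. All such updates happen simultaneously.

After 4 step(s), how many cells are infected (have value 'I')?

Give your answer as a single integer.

Step 0 (initial): 3 infected
Step 1: +6 new -> 9 infected
Step 2: +3 new -> 12 infected
Step 3: +3 new -> 15 infected
Step 4: +2 new -> 17 infected

Answer: 17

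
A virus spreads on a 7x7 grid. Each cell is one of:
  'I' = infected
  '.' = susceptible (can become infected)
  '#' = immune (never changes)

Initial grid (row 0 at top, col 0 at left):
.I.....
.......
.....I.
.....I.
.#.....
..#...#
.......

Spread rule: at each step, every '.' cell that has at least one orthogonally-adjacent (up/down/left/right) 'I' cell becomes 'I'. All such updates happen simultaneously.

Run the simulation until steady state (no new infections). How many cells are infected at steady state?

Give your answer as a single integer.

Answer: 46

Derivation:
Step 0 (initial): 3 infected
Step 1: +9 new -> 12 infected
Step 2: +12 new -> 24 infected
Step 3: +10 new -> 34 infected
Step 4: +5 new -> 39 infected
Step 5: +2 new -> 41 infected
Step 6: +2 new -> 43 infected
Step 7: +3 new -> 46 infected
Step 8: +0 new -> 46 infected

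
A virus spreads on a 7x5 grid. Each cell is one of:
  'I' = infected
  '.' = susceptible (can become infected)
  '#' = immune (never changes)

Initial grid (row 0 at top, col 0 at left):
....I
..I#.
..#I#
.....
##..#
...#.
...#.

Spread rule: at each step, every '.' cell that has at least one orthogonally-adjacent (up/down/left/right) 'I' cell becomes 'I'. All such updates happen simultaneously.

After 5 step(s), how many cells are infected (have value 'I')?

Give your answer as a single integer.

Step 0 (initial): 3 infected
Step 1: +5 new -> 8 infected
Step 2: +6 new -> 14 infected
Step 3: +4 new -> 18 infected
Step 4: +2 new -> 20 infected
Step 5: +2 new -> 22 infected

Answer: 22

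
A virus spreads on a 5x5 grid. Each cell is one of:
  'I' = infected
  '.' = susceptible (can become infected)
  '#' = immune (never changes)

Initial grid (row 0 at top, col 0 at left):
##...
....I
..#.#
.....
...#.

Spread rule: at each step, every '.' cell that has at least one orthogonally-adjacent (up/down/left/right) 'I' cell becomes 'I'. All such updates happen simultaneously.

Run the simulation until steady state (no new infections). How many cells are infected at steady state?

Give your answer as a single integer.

Step 0 (initial): 1 infected
Step 1: +2 new -> 3 infected
Step 2: +3 new -> 6 infected
Step 3: +3 new -> 9 infected
Step 4: +4 new -> 13 infected
Step 5: +4 new -> 17 infected
Step 6: +2 new -> 19 infected
Step 7: +1 new -> 20 infected
Step 8: +0 new -> 20 infected

Answer: 20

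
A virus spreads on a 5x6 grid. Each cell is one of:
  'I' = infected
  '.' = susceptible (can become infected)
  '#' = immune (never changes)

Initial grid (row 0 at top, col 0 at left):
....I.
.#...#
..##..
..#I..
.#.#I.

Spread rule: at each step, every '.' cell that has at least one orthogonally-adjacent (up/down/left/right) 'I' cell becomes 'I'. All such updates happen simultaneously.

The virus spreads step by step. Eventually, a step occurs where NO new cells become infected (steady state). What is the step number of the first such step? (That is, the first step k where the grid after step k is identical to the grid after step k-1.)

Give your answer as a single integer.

Step 0 (initial): 3 infected
Step 1: +5 new -> 8 infected
Step 2: +4 new -> 12 infected
Step 3: +3 new -> 15 infected
Step 4: +1 new -> 16 infected
Step 5: +1 new -> 17 infected
Step 6: +1 new -> 18 infected
Step 7: +2 new -> 20 infected
Step 8: +2 new -> 22 infected
Step 9: +0 new -> 22 infected

Answer: 9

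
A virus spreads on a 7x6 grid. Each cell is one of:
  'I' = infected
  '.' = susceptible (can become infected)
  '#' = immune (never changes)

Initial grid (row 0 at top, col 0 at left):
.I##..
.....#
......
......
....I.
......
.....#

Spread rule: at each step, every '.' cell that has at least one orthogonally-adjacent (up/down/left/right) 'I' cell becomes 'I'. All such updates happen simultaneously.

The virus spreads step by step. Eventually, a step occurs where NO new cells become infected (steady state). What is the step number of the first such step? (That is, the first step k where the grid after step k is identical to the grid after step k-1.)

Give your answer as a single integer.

Answer: 7

Derivation:
Step 0 (initial): 2 infected
Step 1: +6 new -> 8 infected
Step 2: +10 new -> 18 infected
Step 3: +11 new -> 29 infected
Step 4: +5 new -> 34 infected
Step 5: +3 new -> 37 infected
Step 6: +1 new -> 38 infected
Step 7: +0 new -> 38 infected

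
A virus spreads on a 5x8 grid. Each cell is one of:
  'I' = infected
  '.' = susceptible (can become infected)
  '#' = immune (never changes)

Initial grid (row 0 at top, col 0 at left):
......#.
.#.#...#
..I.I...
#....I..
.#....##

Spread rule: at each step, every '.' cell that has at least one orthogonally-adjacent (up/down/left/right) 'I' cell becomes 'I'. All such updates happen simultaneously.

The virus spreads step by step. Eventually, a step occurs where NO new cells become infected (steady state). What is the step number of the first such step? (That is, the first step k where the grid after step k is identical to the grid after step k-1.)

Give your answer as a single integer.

Step 0 (initial): 3 infected
Step 1: +9 new -> 12 infected
Step 2: +10 new -> 22 infected
Step 3: +7 new -> 29 infected
Step 4: +1 new -> 30 infected
Step 5: +0 new -> 30 infected

Answer: 5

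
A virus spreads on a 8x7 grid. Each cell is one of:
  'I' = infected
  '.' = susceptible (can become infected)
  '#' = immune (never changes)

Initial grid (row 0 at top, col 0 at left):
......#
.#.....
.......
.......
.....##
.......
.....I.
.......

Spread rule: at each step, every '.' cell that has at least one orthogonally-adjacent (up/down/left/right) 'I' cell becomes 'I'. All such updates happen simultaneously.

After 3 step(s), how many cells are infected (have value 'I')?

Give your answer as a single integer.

Answer: 14

Derivation:
Step 0 (initial): 1 infected
Step 1: +4 new -> 5 infected
Step 2: +5 new -> 10 infected
Step 3: +4 new -> 14 infected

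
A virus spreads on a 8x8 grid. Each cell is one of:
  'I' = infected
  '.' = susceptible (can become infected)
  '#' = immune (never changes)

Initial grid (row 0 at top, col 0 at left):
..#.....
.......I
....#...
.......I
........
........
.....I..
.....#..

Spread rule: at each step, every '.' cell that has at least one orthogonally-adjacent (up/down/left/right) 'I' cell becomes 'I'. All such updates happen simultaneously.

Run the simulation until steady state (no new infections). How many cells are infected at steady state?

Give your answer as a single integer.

Answer: 61

Derivation:
Step 0 (initial): 3 infected
Step 1: +8 new -> 11 infected
Step 2: +13 new -> 24 infected
Step 3: +9 new -> 33 infected
Step 4: +7 new -> 40 infected
Step 5: +8 new -> 48 infected
Step 6: +6 new -> 54 infected
Step 7: +5 new -> 59 infected
Step 8: +2 new -> 61 infected
Step 9: +0 new -> 61 infected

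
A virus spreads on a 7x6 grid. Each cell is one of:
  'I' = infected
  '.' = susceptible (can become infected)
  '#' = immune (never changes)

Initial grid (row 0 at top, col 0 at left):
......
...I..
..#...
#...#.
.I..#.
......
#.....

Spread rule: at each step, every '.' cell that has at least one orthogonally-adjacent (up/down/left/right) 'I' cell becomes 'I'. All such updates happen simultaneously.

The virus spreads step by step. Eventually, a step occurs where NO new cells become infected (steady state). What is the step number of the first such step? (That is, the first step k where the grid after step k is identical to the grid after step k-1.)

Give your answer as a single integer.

Answer: 7

Derivation:
Step 0 (initial): 2 infected
Step 1: +8 new -> 10 infected
Step 2: +12 new -> 22 infected
Step 3: +7 new -> 29 infected
Step 4: +4 new -> 33 infected
Step 5: +3 new -> 36 infected
Step 6: +1 new -> 37 infected
Step 7: +0 new -> 37 infected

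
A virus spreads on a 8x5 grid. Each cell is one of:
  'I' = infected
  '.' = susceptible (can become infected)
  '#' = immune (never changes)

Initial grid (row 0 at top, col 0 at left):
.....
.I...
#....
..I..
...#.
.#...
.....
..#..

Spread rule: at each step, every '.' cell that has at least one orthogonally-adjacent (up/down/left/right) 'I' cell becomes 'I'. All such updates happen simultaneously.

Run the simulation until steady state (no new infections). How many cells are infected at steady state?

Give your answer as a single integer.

Step 0 (initial): 2 infected
Step 1: +8 new -> 10 infected
Step 2: +8 new -> 18 infected
Step 3: +7 new -> 25 infected
Step 4: +5 new -> 30 infected
Step 5: +4 new -> 34 infected
Step 6: +2 new -> 36 infected
Step 7: +0 new -> 36 infected

Answer: 36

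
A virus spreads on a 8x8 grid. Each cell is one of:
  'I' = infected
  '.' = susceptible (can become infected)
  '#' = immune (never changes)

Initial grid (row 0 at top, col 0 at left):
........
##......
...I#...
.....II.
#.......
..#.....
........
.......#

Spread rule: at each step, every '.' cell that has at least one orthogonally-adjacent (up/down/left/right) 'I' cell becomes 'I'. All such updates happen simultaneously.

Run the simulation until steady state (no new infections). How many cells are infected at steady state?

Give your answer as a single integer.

Answer: 58

Derivation:
Step 0 (initial): 3 infected
Step 1: +9 new -> 12 infected
Step 2: +13 new -> 25 infected
Step 3: +13 new -> 38 infected
Step 4: +9 new -> 47 infected
Step 5: +5 new -> 52 infected
Step 6: +3 new -> 55 infected
Step 7: +2 new -> 57 infected
Step 8: +1 new -> 58 infected
Step 9: +0 new -> 58 infected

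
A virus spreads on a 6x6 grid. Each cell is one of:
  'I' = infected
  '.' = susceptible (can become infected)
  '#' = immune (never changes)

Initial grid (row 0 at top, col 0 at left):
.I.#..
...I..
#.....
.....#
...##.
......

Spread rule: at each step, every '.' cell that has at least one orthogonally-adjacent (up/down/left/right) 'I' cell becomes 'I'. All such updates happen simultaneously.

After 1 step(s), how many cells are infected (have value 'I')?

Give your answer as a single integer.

Step 0 (initial): 2 infected
Step 1: +6 new -> 8 infected

Answer: 8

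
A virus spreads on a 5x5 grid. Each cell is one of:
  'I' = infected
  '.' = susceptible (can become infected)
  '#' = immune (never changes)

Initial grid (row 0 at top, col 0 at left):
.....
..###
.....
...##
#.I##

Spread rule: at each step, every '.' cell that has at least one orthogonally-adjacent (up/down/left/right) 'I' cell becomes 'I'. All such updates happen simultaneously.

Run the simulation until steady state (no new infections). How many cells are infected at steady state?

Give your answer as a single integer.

Answer: 17

Derivation:
Step 0 (initial): 1 infected
Step 1: +2 new -> 3 infected
Step 2: +2 new -> 5 infected
Step 3: +3 new -> 8 infected
Step 4: +3 new -> 11 infected
Step 5: +2 new -> 13 infected
Step 6: +2 new -> 15 infected
Step 7: +1 new -> 16 infected
Step 8: +1 new -> 17 infected
Step 9: +0 new -> 17 infected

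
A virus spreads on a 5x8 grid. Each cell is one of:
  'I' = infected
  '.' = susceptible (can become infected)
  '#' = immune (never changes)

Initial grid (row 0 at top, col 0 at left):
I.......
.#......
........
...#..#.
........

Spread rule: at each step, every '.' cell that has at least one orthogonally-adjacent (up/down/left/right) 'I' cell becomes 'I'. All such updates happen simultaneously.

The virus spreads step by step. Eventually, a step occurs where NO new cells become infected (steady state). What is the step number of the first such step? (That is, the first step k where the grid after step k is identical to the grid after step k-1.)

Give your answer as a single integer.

Step 0 (initial): 1 infected
Step 1: +2 new -> 3 infected
Step 2: +2 new -> 5 infected
Step 3: +4 new -> 9 infected
Step 4: +5 new -> 14 infected
Step 5: +5 new -> 19 infected
Step 6: +4 new -> 23 infected
Step 7: +5 new -> 28 infected
Step 8: +4 new -> 32 infected
Step 9: +2 new -> 34 infected
Step 10: +2 new -> 36 infected
Step 11: +1 new -> 37 infected
Step 12: +0 new -> 37 infected

Answer: 12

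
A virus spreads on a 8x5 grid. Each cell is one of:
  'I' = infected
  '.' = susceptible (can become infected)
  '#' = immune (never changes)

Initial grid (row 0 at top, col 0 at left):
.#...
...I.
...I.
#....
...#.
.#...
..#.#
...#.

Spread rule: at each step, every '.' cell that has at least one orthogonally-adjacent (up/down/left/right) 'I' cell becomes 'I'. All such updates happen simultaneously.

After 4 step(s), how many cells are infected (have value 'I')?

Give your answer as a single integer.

Answer: 23

Derivation:
Step 0 (initial): 2 infected
Step 1: +6 new -> 8 infected
Step 2: +6 new -> 14 infected
Step 3: +5 new -> 19 infected
Step 4: +4 new -> 23 infected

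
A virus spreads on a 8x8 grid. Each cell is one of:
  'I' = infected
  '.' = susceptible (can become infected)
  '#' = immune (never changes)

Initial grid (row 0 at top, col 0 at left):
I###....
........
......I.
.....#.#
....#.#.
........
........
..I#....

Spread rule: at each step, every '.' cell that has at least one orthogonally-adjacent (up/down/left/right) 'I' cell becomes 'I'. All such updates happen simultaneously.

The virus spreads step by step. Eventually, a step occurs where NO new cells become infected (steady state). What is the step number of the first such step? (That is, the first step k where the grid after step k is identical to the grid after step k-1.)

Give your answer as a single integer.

Step 0 (initial): 3 infected
Step 1: +7 new -> 10 infected
Step 2: +10 new -> 20 infected
Step 3: +13 new -> 33 infected
Step 4: +13 new -> 46 infected
Step 5: +3 new -> 49 infected
Step 6: +4 new -> 53 infected
Step 7: +2 new -> 55 infected
Step 8: +1 new -> 56 infected
Step 9: +0 new -> 56 infected

Answer: 9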